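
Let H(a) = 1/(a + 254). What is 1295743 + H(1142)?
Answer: 1808857229/1396 ≈ 1.2957e+6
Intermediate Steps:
H(a) = 1/(254 + a)
1295743 + H(1142) = 1295743 + 1/(254 + 1142) = 1295743 + 1/1396 = 1808857229/1396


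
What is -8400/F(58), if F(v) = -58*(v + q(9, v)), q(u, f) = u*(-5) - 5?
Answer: 525/29 ≈ 18.103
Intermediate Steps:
q(u, f) = -5 - 5*u (q(u, f) = -5*u - 5 = -5 - 5*u)
F(v) = 2900 - 58*v (F(v) = -58*(v + (-5 - 5*9)) = -58*(v + (-5 - 45)) = -58*(v - 50) = -58*(-50 + v) = 2900 - 58*v)
-8400/F(58) = -8400/(2900 - 58*58) = -8400/(2900 - 3364) = -8400/(-464) = -8400*(-1/464) = 525/29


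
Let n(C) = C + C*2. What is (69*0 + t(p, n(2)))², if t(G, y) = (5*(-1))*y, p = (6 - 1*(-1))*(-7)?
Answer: 900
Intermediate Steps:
p = -49 (p = (6 + 1)*(-7) = 7*(-7) = -49)
n(C) = 3*C (n(C) = C + 2*C = 3*C)
t(G, y) = -5*y
(69*0 + t(p, n(2)))² = (69*0 - 15*2)² = (0 - 5*6)² = (0 - 30)² = (-30)² = 900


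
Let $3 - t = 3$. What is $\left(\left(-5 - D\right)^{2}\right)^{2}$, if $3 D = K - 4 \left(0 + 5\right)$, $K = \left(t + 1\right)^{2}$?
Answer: $\frac{256}{81} \approx 3.1605$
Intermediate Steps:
$t = 0$ ($t = 3 - 3 = 0$)
$K = 1$ ($K = \left(0 + 1\right)^{2} = 1^{2} = 1$)
$D = - \frac{19}{3}$ ($D = \frac{1 - 4 \left(0 + 5\right)}{3} = \frac{1 - 4 \cdot 5}{3} = \frac{1 - 20}{3} = \frac{1}{3} \left(-19\right) = - \frac{19}{3} \approx -6.3333$)
$\left(\left(-5 - D\right)^{2}\right)^{2} = \left(\left(-5 - - \frac{19}{3}\right)^{2}\right)^{2} = \left(\left(-5 + \frac{19}{3}\right)^{2}\right)^{2} = \left(\left(\frac{4}{3}\right)^{2}\right)^{2} = \left(\frac{16}{9}\right)^{2} = \frac{256}{81}$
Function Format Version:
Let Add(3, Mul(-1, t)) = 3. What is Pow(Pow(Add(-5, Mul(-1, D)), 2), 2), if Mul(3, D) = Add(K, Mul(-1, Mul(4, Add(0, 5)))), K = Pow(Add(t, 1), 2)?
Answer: Rational(256, 81) ≈ 3.1605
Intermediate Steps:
t = 0 (t = Add(3, Mul(-1, 3)) = Add(3, -3) = 0)
K = 1 (K = Pow(Add(0, 1), 2) = Pow(1, 2) = 1)
D = Rational(-19, 3) (D = Mul(Rational(1, 3), Add(1, Mul(-1, Mul(4, Add(0, 5))))) = Mul(Rational(1, 3), Add(1, Mul(-1, Mul(4, 5)))) = Mul(Rational(1, 3), Add(1, Mul(-1, 20))) = Mul(Rational(1, 3), Add(1, -20)) = Mul(Rational(1, 3), -19) = Rational(-19, 3) ≈ -6.3333)
Pow(Pow(Add(-5, Mul(-1, D)), 2), 2) = Pow(Pow(Add(-5, Mul(-1, Rational(-19, 3))), 2), 2) = Pow(Pow(Add(-5, Rational(19, 3)), 2), 2) = Pow(Pow(Rational(4, 3), 2), 2) = Pow(Rational(16, 9), 2) = Rational(256, 81)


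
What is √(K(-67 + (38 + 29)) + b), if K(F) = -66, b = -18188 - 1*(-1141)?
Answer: I*√17113 ≈ 130.82*I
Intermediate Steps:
b = -17047 (b = -18188 + 1141 = -17047)
√(K(-67 + (38 + 29)) + b) = √(-66 - 17047) = √(-17113) = I*√17113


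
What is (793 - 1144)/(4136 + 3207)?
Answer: -351/7343 ≈ -0.047801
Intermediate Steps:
(793 - 1144)/(4136 + 3207) = -351/7343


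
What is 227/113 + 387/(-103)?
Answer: -20350/11639 ≈ -1.7484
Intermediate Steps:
227/113 + 387/(-103) = 227*(1/113) + 387*(-1/103) = 227/113 - 387/103 = -20350/11639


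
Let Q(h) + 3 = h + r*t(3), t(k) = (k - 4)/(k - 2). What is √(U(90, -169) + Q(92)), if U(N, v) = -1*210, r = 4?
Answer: 5*I*√5 ≈ 11.18*I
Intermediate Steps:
U(N, v) = -210
t(k) = (-4 + k)/(-2 + k)
Q(h) = -7 + h (Q(h) = -3 + (h + 4*((-4 + 3)/(-2 + 3))) = -3 + (h + 4*(-1/1)) = -3 + (h + 4*(1*(-1))) = -3 + (h + 4*(-1)) = -3 + (h - 4) = -3 + (-4 + h) = -7 + h)
√(U(90, -169) + Q(92)) = √(-210 + (-7 + 92)) = √(-210 + 85) = √(-125) = 5*I*√5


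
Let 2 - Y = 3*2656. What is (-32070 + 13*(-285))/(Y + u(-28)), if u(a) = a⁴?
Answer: -265/4494 ≈ -0.058968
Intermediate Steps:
Y = -7966 (Y = 2 - 3*2656 = 2 - 1*7968 = 2 - 7968 = -7966)
(-32070 + 13*(-285))/(Y + u(-28)) = (-32070 + 13*(-285))/(-7966 + (-28)⁴) = (-32070 - 3705)/(-7966 + 614656) = -35775/606690 = -35775*1/606690 = -265/4494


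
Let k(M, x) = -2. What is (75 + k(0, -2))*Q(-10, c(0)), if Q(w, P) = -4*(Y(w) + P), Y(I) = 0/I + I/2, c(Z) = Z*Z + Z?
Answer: 1460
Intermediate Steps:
c(Z) = Z + Z² (c(Z) = Z² + Z = Z + Z²)
Y(I) = I/2 (Y(I) = 0 + I*(½) = 0 + I/2 = I/2)
Q(w, P) = -4*P - 2*w (Q(w, P) = -4*(w/2 + P) = -4*(P + w/2) = -4*P - 2*w)
(75 + k(0, -2))*Q(-10, c(0)) = (75 - 2)*(-0*(1 + 0) - 2*(-10)) = 73*(-0 + 20) = 73*(-4*0 + 20) = 73*(0 + 20) = 73*20 = 1460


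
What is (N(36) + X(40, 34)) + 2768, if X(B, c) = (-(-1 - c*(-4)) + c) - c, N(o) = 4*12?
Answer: 2681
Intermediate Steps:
N(o) = 48
X(B, c) = 1 - 4*c (X(B, c) = (-(-1 - (-4)*c) + c) - c = (-(-1 + 4*c) + c) - c = ((1 - 4*c) + c) - c = (1 - 3*c) - c = 1 - 4*c)
(N(36) + X(40, 34)) + 2768 = (48 + (1 - 4*34)) + 2768 = (48 + (1 - 136)) + 2768 = (48 - 135) + 2768 = -87 + 2768 = 2681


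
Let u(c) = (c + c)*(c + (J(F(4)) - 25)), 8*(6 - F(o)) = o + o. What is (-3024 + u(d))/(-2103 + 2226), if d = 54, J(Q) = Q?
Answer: 216/41 ≈ 5.2683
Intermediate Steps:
F(o) = 6 - o/4 (F(o) = 6 - (o + o)/8 = 6 - o/4)
u(c) = 2*c*(-20 + c) (u(c) = (c + c)*(c + ((6 - ¼*4) - 25)) = (2*c)*(c + ((6 - 1) - 25)) = (2*c)*(c + (5 - 25)) = (2*c)*(c - 20) = (2*c)*(-20 + c) = 2*c*(-20 + c))
(-3024 + u(d))/(-2103 + 2226) = (-3024 + 2*54*(-20 + 54))/(-2103 + 2226) = (-3024 + 2*54*34)/123 = (-3024 + 3672)*(1/123) = 648*(1/123) = 216/41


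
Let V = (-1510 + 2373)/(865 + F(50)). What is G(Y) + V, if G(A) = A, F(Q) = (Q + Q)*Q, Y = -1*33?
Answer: -192682/5865 ≈ -32.853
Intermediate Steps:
Y = -33
F(Q) = 2*Q**2 (F(Q) = (2*Q)*Q = 2*Q**2)
V = 863/5865 (V = (-1510 + 2373)/(865 + 2*50**2) = 863/(865 + 2*2500) = 863/(865 + 5000) = 863/5865 ≈ 0.14714)
G(Y) + V = -33 + 863/5865 = -192682/5865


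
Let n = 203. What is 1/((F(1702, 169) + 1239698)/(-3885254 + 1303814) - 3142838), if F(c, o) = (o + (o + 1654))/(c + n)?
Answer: -819607200/2575893046838047 ≈ -3.1818e-7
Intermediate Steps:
F(c, o) = (1654 + 2*o)/(203 + c) (F(c, o) = (o + (o + 1654))/(c + 203) = (o + (1654 + o))/(203 + c) = (1654 + 2*o)/(203 + c))
1/((F(1702, 169) + 1239698)/(-3885254 + 1303814) - 3142838) = 1/((2*(827 + 169)/(203 + 1702) + 1239698)/(-3885254 + 1303814) - 3142838) = 1/((2*996/1905 + 1239698)/(-2581440) - 3142838) = 1/((2*(1/1905)*996 + 1239698)*(-1/2581440) - 3142838) = 1/((664/635 + 1239698)*(-1/2581440) - 3142838) = 1/((787208894/635)*(-1/2581440) - 3142838) = 1/(-393604447/819607200 - 3142838) = 1/(-2575893046838047/819607200) = -819607200/2575893046838047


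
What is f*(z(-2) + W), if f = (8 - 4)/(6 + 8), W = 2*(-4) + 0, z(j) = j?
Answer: -20/7 ≈ -2.8571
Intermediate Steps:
W = -8 (W = -8 + 0 = -8)
f = 2/7 (f = 4/14 = 4*(1/14) = 2/7 ≈ 0.28571)
f*(z(-2) + W) = 2*(-2 - 8)/7 = (2/7)*(-10) = -20/7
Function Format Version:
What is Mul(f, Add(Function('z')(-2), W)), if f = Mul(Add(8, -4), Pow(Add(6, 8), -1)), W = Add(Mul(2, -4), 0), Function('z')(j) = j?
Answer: Rational(-20, 7) ≈ -2.8571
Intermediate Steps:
W = -8 (W = Add(-8, 0) = -8)
f = Rational(2, 7) (f = Mul(4, Pow(14, -1)) = Mul(4, Rational(1, 14)) = Rational(2, 7) ≈ 0.28571)
Mul(f, Add(Function('z')(-2), W)) = Mul(Rational(2, 7), Add(-2, -8)) = Mul(Rational(2, 7), -10) = Rational(-20, 7)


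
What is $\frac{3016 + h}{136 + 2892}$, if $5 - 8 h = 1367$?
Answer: $\frac{11383}{12112} \approx 0.93981$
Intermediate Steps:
$h = - \frac{681}{4}$ ($h = \frac{5}{8} - \frac{1367}{8} = - \frac{681}{4} \approx -170.25$)
$\frac{3016 + h}{136 + 2892} = \frac{3016 - \frac{681}{4}}{136 + 2892} = \frac{11383}{4 \cdot 3028} = \frac{11383}{4} \cdot \frac{1}{3028} = \frac{11383}{12112}$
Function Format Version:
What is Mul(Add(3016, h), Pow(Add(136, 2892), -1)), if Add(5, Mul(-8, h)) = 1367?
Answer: Rational(11383, 12112) ≈ 0.93981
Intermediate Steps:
h = Rational(-681, 4) (h = Add(Rational(5, 8), Mul(Rational(-1, 8), 1367)) = Add(Rational(5, 8), Rational(-1367, 8)) = Rational(-681, 4) ≈ -170.25)
Mul(Add(3016, h), Pow(Add(136, 2892), -1)) = Mul(Add(3016, Rational(-681, 4)), Pow(Add(136, 2892), -1)) = Mul(Rational(11383, 4), Pow(3028, -1)) = Mul(Rational(11383, 4), Rational(1, 3028)) = Rational(11383, 12112)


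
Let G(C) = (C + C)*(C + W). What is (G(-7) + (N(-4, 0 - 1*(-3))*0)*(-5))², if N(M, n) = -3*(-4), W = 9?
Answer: 784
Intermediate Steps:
N(M, n) = 12
G(C) = 2*C*(9 + C) (G(C) = (C + C)*(C + 9) = (2*C)*(9 + C) = 2*C*(9 + C))
(G(-7) + (N(-4, 0 - 1*(-3))*0)*(-5))² = (2*(-7)*(9 - 7) + (12*0)*(-5))² = (2*(-7)*2 + 0*(-5))² = (-28 + 0)² = (-28)² = 784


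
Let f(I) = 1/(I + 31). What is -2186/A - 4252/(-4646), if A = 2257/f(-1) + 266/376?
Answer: 26108478574/29570890999 ≈ 0.88291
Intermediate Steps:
f(I) = 1/(31 + I)
A = 12729613/188 (A = 2257/(1/(31 - 1)) + 266/376 = 2257/(1/30) + 266*(1/376) = 2257/(1/30) + 133/188 = 2257*30 + 133/188 = 67710 + 133/188 = 12729613/188 ≈ 67711.)
-2186/A - 4252/(-4646) = -2186/12729613/188 - 4252/(-4646) = -2186*188/12729613 - 4252*(-1/4646) = -410968/12729613 + 2126/2323 = 26108478574/29570890999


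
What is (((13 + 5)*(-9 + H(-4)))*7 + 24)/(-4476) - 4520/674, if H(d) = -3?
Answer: -801192/125701 ≈ -6.3738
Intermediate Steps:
(((13 + 5)*(-9 + H(-4)))*7 + 24)/(-4476) - 4520/674 = (((13 + 5)*(-9 - 3))*7 + 24)/(-4476) - 4520/674 = ((18*(-12))*7 + 24)*(-1/4476) - 4520*1/674 = (-216*7 + 24)*(-1/4476) - 2260/337 = (-1512 + 24)*(-1/4476) - 2260/337 = -1488*(-1/4476) - 2260/337 = 124/373 - 2260/337 = -801192/125701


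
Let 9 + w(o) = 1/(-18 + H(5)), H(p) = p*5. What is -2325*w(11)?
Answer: 144150/7 ≈ 20593.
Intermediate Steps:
H(p) = 5*p
w(o) = -62/7 (w(o) = -9 + 1/(-18 + 5*5) = -9 + 1/(-18 + 25) = -9 + 1/7 = -9 + ⅐ = -62/7)
-2325*w(11) = -2325*(-62/7) = 144150/7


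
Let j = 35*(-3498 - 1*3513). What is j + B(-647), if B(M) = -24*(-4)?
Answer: -245289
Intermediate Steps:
j = -245385 (j = 35*(-3498 - 3513) = 35*(-7011) = -245385)
B(M) = 96
j + B(-647) = -245385 + 96 = -245289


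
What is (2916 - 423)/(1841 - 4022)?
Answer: -831/727 ≈ -1.1431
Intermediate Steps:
(2916 - 423)/(1841 - 4022) = 2493/(-2181) = 2493*(-1/2181) = -831/727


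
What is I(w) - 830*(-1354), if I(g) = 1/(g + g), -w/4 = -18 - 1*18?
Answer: 323660161/288 ≈ 1.1238e+6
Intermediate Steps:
w = 144 (w = -4*(-18 - 1*18) = -4*(-18 - 18) = -4*(-36) = 144)
I(g) = 1/(2*g)
I(w) - 830*(-1354) = (½)/144 - 830*(-1354) = (½)*(1/144) + 1123820 = 1/288 + 1123820 = 323660161/288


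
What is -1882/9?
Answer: -1882/9 ≈ -209.11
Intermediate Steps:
-1882/9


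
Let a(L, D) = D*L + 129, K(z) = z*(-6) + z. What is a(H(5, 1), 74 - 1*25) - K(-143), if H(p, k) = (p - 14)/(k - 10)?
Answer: -537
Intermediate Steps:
K(z) = -5*z (K(z) = -6*z + z = -5*z)
H(p, k) = (-14 + p)/(-10 + k)
a(L, D) = 129 + D*L
a(H(5, 1), 74 - 1*25) - K(-143) = (129 + (74 - 1*25)*((-14 + 5)/(-10 + 1))) - (-5)*(-143) = (129 + (74 - 25)*(-9/(-9))) - 1*715 = (129 + 49*(-⅑*(-9))) - 715 = (129 + 49*1) - 715 = (129 + 49) - 715 = 178 - 715 = -537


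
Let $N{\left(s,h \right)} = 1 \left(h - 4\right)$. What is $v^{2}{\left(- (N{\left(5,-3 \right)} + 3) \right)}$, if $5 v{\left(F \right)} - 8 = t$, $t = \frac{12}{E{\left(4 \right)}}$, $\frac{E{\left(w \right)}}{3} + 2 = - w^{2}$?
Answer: $\frac{196}{81} \approx 2.4198$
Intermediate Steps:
$E{\left(w \right)} = -6 - 3 w^{2}$ ($E{\left(w \right)} = -6 + 3 \left(- w^{2}\right) = -6 - 3 w^{2}$)
$N{\left(s,h \right)} = -4 + h$ ($N{\left(s,h \right)} = 1 \left(-4 + h\right) = -4 + h$)
$t = - \frac{2}{9}$ ($t = \frac{12}{-6 - 3 \cdot 4^{2}} = \frac{12}{-6 - 48} = \frac{12}{-54} = 12 \left(- \frac{1}{54}\right) = - \frac{2}{9} \approx -0.22222$)
$v{\left(F \right)} = \frac{14}{9}$ ($v{\left(F \right)} = \frac{8}{5} + \frac{1}{5} \left(- \frac{2}{9}\right) = \frac{8}{5} - \frac{2}{45} = \frac{14}{9}$)
$v^{2}{\left(- (N{\left(5,-3 \right)} + 3) \right)} = \left(\frac{14}{9}\right)^{2} = \frac{196}{81}$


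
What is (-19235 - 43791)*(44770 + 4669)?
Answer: -3115942414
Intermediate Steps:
(-19235 - 43791)*(44770 + 4669) = -63026*49439 = -3115942414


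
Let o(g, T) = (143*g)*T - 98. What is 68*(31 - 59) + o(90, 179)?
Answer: 2301728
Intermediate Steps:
o(g, T) = -98 + 143*T*g (o(g, T) = 143*T*g - 98 = -98 + 143*T*g)
68*(31 - 59) + o(90, 179) = 68*(31 - 59) + (-98 + 143*179*90) = 68*(-28) + (-98 + 2303730) = -1904 + 2303632 = 2301728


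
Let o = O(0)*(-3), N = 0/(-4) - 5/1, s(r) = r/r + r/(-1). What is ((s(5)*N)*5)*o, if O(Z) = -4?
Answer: 1200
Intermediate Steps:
s(r) = 1 - r (s(r) = 1 + r*(-1) = 1 - r)
N = -5 (N = 0*(-1/4) - 5*1 = 0 - 5 = -5)
o = 12 (o = -4*(-3) = 12)
((s(5)*N)*5)*o = (((1 - 1*5)*(-5))*5)*12 = (((1 - 5)*(-5))*5)*12 = (-4*(-5)*5)*12 = (20*5)*12 = 100*12 = 1200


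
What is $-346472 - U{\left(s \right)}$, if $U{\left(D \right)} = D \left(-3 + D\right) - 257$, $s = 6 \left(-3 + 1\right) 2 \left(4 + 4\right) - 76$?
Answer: $-418843$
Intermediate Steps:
$s = -268$ ($s = 6 \left(- 2 \cdot 2 \cdot 8\right) - 76 = 6 \left(\left(-2\right) 16\right) - 76 = 6 \left(-32\right) - 76 = -192 - 76 = -268$)
$U{\left(D \right)} = -257 + D \left(-3 + D\right)$ ($U{\left(D \right)} = D \left(-3 + D\right) - 257 = -257 + D \left(-3 + D\right)$)
$-346472 - U{\left(s \right)} = -346472 - \left(-257 + \left(-268\right)^{2} - -804\right) = -346472 - \left(-257 + 71824 + 804\right) = -346472 - 72371 = -418843$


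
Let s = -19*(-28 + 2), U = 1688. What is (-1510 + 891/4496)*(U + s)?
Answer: -7405783279/2248 ≈ -3.2944e+6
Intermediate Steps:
s = 494 (s = -19*(-26) = 494)
(-1510 + 891/4496)*(U + s) = (-1510 + 891/4496)*(1688 + 494) = (-1510 + 891*(1/4496))*2182 = (-1510 + 891/4496)*2182 = -6788069/4496*2182 = -7405783279/2248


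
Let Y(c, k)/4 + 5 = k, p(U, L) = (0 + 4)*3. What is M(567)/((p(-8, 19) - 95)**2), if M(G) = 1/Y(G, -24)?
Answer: -1/799124 ≈ -1.2514e-6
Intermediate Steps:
p(U, L) = 12 (p(U, L) = 4*3 = 12)
Y(c, k) = -20 + 4*k
M(G) = -1/116 (M(G) = 1/(-20 + 4*(-24)) = 1/(-20 - 96) = 1/(-116) = -1/116)
M(567)/((p(-8, 19) - 95)**2) = -1/(116*(12 - 95)**2) = -1/(116*((-83)**2)) = -1/116/6889 = -1/116*1/6889 = -1/799124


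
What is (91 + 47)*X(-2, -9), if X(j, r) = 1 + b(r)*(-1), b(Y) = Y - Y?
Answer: 138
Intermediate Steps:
b(Y) = 0
X(j, r) = 1 (X(j, r) = 1 + 0*(-1) = 1 + 0 = 1)
(91 + 47)*X(-2, -9) = (91 + 47)*1 = 138*1 = 138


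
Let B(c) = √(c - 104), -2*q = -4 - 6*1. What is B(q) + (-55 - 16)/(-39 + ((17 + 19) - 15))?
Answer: 71/18 + 3*I*√11 ≈ 3.9444 + 9.9499*I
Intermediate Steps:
q = 5 (q = -(-4 - 6*1)/2 = -(-4 - 6)/2 = -½*(-10) = 5)
B(c) = √(-104 + c)
B(q) + (-55 - 16)/(-39 + ((17 + 19) - 15)) = √(-104 + 5) + (-55 - 16)/(-39 + ((17 + 19) - 15)) = √(-99) - 71/(-39 + (36 - 15)) = 3*I*√11 - 71/(-39 + 21) = 3*I*√11 - 71/(-18) = 3*I*√11 - 71*(-1/18) = 3*I*√11 + 71/18 = 71/18 + 3*I*√11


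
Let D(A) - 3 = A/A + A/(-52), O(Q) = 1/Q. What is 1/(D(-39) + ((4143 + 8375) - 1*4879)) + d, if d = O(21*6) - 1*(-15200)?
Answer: 58557271079/3852450 ≈ 15200.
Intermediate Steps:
D(A) = 4 - A/52 (D(A) = 3 + (A/A + A/(-52)) = 3 + (1 + A*(-1/52)) = 3 + (1 - A/52) = 4 - A/52)
d = 1915201/126 (d = 1/(21*6) - 1*(-15200) = 1/126 + 15200 = 1915201/126 ≈ 15200.)
1/(D(-39) + ((4143 + 8375) - 1*4879)) + d = 1/((4 - 1/52*(-39)) + ((4143 + 8375) - 1*4879)) + 1915201/126 = 1/((4 + 3/4) + (12518 - 4879)) + 1915201/126 = 1/(19/4 + 7639) + 1915201/126 = 1/(30575/4) + 1915201/126 = 4/30575 + 1915201/126 = 58557271079/3852450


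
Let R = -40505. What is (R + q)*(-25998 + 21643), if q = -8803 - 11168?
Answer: 263372980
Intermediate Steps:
q = -19971
(R + q)*(-25998 + 21643) = (-40505 - 19971)*(-25998 + 21643) = -60476*(-4355) = 263372980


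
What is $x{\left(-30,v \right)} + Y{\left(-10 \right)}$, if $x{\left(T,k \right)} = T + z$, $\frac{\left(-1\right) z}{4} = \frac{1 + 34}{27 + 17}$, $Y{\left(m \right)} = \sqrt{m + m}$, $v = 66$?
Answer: $- \frac{365}{11} + 2 i \sqrt{5} \approx -33.182 + 4.4721 i$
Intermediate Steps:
$Y{\left(m \right)} = \sqrt{2} \sqrt{m}$ ($Y{\left(m \right)} = \sqrt{2 m} = \sqrt{2} \sqrt{m}$)
$z = - \frac{35}{11}$ ($z = - 4 \frac{1 + 34}{27 + 17} = - 4 \cdot \frac{35}{44} = - 4 \cdot 35 \cdot \frac{1}{44} = \left(-4\right) \frac{35}{44} = - \frac{35}{11} \approx -3.1818$)
$x{\left(T,k \right)} = - \frac{35}{11} + T$ ($x{\left(T,k \right)} = T - \frac{35}{11} = - \frac{35}{11} + T$)
$x{\left(-30,v \right)} + Y{\left(-10 \right)} = \left(- \frac{35}{11} - 30\right) + \sqrt{2} \sqrt{-10} = - \frac{365}{11} + \sqrt{2} i \sqrt{10} = - \frac{365}{11} + 2 i \sqrt{5}$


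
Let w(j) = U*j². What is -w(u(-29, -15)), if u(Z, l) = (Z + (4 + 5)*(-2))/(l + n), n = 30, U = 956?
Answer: -2111804/225 ≈ -9385.8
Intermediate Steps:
u(Z, l) = (-18 + Z)/(30 + l) (u(Z, l) = (Z + (4 + 5)*(-2))/(l + 30) = (Z + 9*(-2))/(30 + l) = (Z - 18)/(30 + l) = (-18 + Z)/(30 + l))
w(j) = 956*j²
-w(u(-29, -15)) = -956*((-18 - 29)/(30 - 15))² = -956*(-47/15)² = -956*2209/225 = -1*2111804/225 = -2111804/225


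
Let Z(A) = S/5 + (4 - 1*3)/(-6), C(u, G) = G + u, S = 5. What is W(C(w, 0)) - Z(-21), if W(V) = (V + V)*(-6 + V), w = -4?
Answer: 475/6 ≈ 79.167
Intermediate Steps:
Z(A) = ⅚ (Z(A) = 5/5 + (4 - 1*3)/(-6) = 5*(⅕) + (4 - 3)*(-⅙) = 1 + 1*(-⅙) = 1 - ⅙ = ⅚)
W(V) = 2*V*(-6 + V) (W(V) = (2*V)*(-6 + V) = 2*V*(-6 + V))
W(C(w, 0)) - Z(-21) = 2*(0 - 4)*(-6 + (0 - 4)) - 1*⅚ = 2*(-4)*(-6 - 4) - ⅚ = 2*(-4)*(-10) - ⅚ = 80 - ⅚ = 475/6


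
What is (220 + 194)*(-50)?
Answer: -20700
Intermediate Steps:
(220 + 194)*(-50) = 414*(-50) = -20700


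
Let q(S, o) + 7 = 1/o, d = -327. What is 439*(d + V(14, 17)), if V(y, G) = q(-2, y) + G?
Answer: -1947843/14 ≈ -1.3913e+5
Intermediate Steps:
q(S, o) = -7 + 1/o
V(y, G) = -7 + G + 1/y (V(y, G) = (-7 + 1/y) + G = -7 + G + 1/y)
439*(d + V(14, 17)) = 439*(-327 + (-7 + 17 + 1/14)) = 439*(-327 + 141/14) = 439*(-4437/14) = -1947843/14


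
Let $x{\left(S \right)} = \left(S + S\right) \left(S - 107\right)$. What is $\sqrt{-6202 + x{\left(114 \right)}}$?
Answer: $7 i \sqrt{94} \approx 67.868 i$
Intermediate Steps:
$x{\left(S \right)} = 2 S \left(-107 + S\right)$
$\sqrt{-6202 + x{\left(114 \right)}} = \sqrt{-6202 + 2 \cdot 114 \left(-107 + 114\right)} = \sqrt{-6202 + 2 \cdot 114 \cdot 7} = \sqrt{-6202 + 1596} = \sqrt{-4606} = 7 i \sqrt{94}$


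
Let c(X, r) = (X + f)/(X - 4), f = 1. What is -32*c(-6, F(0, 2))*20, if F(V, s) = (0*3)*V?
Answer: -320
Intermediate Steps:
F(V, s) = 0 (F(V, s) = 0*V = 0)
c(X, r) = (1 + X)/(-4 + X) (c(X, r) = (X + 1)/(X - 4) = (1 + X)/(-4 + X))
-32*c(-6, F(0, 2))*20 = -32*(1 - 6)/(-4 - 6)*20 = -32*(-5)/(-10)*20 = -(-16)*(-5)/5*20 = -32*½*20 = -16*20 = -320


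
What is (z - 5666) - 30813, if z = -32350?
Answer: -68829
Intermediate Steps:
(z - 5666) - 30813 = (-32350 - 5666) - 30813 = -38016 - 30813 = -68829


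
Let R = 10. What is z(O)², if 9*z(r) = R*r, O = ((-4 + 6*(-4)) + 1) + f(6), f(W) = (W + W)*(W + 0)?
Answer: 2500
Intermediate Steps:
f(W) = 2*W² (f(W) = (2*W)*W = 2*W²)
O = 45 (O = ((-4 + 6*(-4)) + 1) + 2*6² = ((-4 - 24) + 1) + 2*36 = (-28 + 1) + 72 = -27 + 72 = 45)
z(r) = 10*r/9 (z(r) = (10*r)/9 = 10*r/9)
z(O)² = ((10/9)*45)² = 50² = 2500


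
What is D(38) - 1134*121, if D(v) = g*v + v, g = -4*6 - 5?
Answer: -138278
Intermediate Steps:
g = -29 (g = -24 - 5 = -29)
D(v) = -28*v (D(v) = -29*v + v = -28*v)
D(38) - 1134*121 = -28*38 - 1134*121 = -1064 - 137214 = -138278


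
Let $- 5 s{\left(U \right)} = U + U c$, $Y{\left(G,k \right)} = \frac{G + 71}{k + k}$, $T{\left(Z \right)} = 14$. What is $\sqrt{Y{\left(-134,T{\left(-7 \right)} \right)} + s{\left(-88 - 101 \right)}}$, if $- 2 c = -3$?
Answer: $\frac{3 \sqrt{41}}{2} \approx 9.6047$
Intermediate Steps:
$c = \frac{3}{2}$ ($c = \left(- \frac{1}{2}\right) \left(-3\right) = \frac{3}{2} \approx 1.5$)
$Y{\left(G,k \right)} = \frac{71 + G}{2 k}$
$s{\left(U \right)} = - \frac{U}{2}$ ($s{\left(U \right)} = - \frac{U + U \frac{3}{2}}{5} = - \frac{U + \frac{3 U}{2}}{5} = - \frac{\frac{5}{2} U}{5} = - \frac{U}{2}$)
$\sqrt{Y{\left(-134,T{\left(-7 \right)} \right)} + s{\left(-88 - 101 \right)}} = \sqrt{\frac{71 - 134}{2 \cdot 14} - \frac{-88 - 101}{2}} = \sqrt{\frac{1}{2} \cdot \frac{1}{14} \left(-63\right) - \frac{-88 - 101}{2}} = \sqrt{- \frac{9}{4} - - \frac{189}{2}} = \sqrt{- \frac{9}{4} + \frac{189}{2}} = \sqrt{\frac{369}{4}} = \frac{3 \sqrt{41}}{2}$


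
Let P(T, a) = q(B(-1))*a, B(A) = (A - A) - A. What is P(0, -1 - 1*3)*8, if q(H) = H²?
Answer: -32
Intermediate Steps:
B(A) = -A (B(A) = 0 - A = -A)
P(T, a) = a (P(T, a) = (-1*(-1))²*a = 1²*a = 1*a = a)
P(0, -1 - 1*3)*8 = (-1 - 1*3)*8 = (-1 - 3)*8 = -4*8 = -32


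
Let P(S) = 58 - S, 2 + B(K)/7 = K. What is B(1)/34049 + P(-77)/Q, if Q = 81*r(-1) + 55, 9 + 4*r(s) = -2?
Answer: -18391157/22846879 ≈ -0.80497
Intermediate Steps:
B(K) = -14 + 7*K
r(s) = -11/4 (r(s) = -9/4 + (1/4)*(-2) = -9/4 - 1/2 = -11/4)
Q = -671/4 (Q = 81*(-11/4) + 55 = -891/4 + 55 = -671/4 ≈ -167.75)
B(1)/34049 + P(-77)/Q = (-14 + 7*1)/34049 + (58 - 1*(-77))/(-671/4) = (-14 + 7)*(1/34049) + (58 + 77)*(-4/671) = -7*1/34049 + 135*(-4/671) = -7/34049 - 540/671 = -18391157/22846879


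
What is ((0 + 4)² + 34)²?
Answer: 2500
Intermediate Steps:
((0 + 4)² + 34)² = (4² + 34)² = (16 + 34)² = 50² = 2500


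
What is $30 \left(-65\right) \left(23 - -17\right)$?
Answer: $-78000$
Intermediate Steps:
$30 \left(-65\right) \left(23 - -17\right) = - 1950 \left(23 + 17\right) = \left(-1950\right) 40 = -78000$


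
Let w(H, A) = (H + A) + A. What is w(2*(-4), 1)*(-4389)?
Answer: 26334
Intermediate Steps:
w(H, A) = H + 2*A (w(H, A) = (A + H) + A = H + 2*A)
w(2*(-4), 1)*(-4389) = (2*(-4) + 2*1)*(-4389) = (-8 + 2)*(-4389) = -6*(-4389) = 26334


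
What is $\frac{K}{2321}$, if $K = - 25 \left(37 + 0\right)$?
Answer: $- \frac{925}{2321} \approx -0.39854$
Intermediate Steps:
$K = -925$ ($K = \left(-25\right) 37 = -925$)
$\frac{K}{2321} = - \frac{925}{2321}$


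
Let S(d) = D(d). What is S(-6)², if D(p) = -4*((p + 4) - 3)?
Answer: 400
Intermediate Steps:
D(p) = -4 - 4*p (D(p) = -4*((4 + p) - 3) = -4*(1 + p) = -4 - 4*p)
S(d) = -4 - 4*d
S(-6)² = (-4 - 4*(-6))² = (-4 + 24)² = 20² = 400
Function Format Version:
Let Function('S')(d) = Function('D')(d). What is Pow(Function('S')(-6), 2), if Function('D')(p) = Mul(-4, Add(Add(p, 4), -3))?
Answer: 400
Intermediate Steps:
Function('D')(p) = Add(-4, Mul(-4, p)) (Function('D')(p) = Mul(-4, Add(Add(4, p), -3)) = Mul(-4, Add(1, p)) = Add(-4, Mul(-4, p)))
Function('S')(d) = Add(-4, Mul(-4, d))
Pow(Function('S')(-6), 2) = Pow(Add(-4, Mul(-4, -6)), 2) = Pow(Add(-4, 24), 2) = Pow(20, 2) = 400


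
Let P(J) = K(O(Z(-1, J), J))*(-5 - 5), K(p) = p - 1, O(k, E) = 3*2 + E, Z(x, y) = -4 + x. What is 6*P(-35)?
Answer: 1800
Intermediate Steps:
O(k, E) = 6 + E
K(p) = -1 + p
P(J) = -50 - 10*J (P(J) = (-1 + (6 + J))*(-5 - 5) = (5 + J)*(-10) = -50 - 10*J)
6*P(-35) = 6*(-50 - 10*(-35)) = 6*(-50 + 350) = 6*300 = 1800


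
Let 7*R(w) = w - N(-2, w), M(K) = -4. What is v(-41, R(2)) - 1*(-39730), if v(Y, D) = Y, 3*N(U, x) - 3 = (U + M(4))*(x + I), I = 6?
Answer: 39689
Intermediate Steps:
N(U, x) = 1 + (-4 + U)*(6 + x)/3 (N(U, x) = 1 + ((U - 4)*(x + 6))/3 = 1 + ((-4 + U)*(6 + x))/3 = 1 + (-4 + U)*(6 + x)/3)
R(w) = 11/7 + 3*w/7 (R(w) = (w - (-7 + 2*(-2) - 4*w/3 + (⅓)*(-2)*w))/7 = (w - (-7 - 4 - 4*w/3 - 2*w/3))/7 = (w - (-11 - 2*w))/7 = (w + (11 + 2*w))/7 = (11 + 3*w)/7 = 11/7 + 3*w/7)
v(-41, R(2)) - 1*(-39730) = -41 - 1*(-39730) = -41 + 39730 = 39689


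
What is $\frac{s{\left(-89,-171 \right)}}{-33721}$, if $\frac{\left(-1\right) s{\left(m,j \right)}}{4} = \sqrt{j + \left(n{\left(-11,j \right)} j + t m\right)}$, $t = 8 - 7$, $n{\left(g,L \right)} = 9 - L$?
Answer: $\frac{32 i \sqrt{485}}{33721} \approx 0.020899 i$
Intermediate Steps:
$t = 1$
$s{\left(m,j \right)} = - 4 \sqrt{j + m + j \left(9 - j\right)}$ ($s{\left(m,j \right)} = - 4 \sqrt{j + \left(\left(9 - j\right) j + 1 m\right)} = - 4 \sqrt{j + \left(j \left(9 - j\right) + m\right)} = - 4 \sqrt{j + \left(m + j \left(9 - j\right)\right)} = - 4 \sqrt{j + m + j \left(9 - j\right)}$)
$\frac{s{\left(-89,-171 \right)}}{-33721} = \frac{\left(-4\right) \sqrt{-171 - 89 - - 171 \left(-9 - 171\right)}}{-33721} = - 4 \sqrt{-171 - 89 - \left(-171\right) \left(-180\right)} \left(- \frac{1}{33721}\right) = - 4 \sqrt{-171 - 89 - 30780} \left(- \frac{1}{33721}\right) = - 4 \sqrt{-31040} \left(- \frac{1}{33721}\right) = - 4 \cdot 8 i \sqrt{485} \left(- \frac{1}{33721}\right) = - 32 i \sqrt{485} \left(- \frac{1}{33721}\right) = \frac{32 i \sqrt{485}}{33721}$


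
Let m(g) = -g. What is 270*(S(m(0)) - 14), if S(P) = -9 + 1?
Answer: -5940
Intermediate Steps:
S(P) = -8
270*(S(m(0)) - 14) = 270*(-8 - 14) = 270*(-22) = -5940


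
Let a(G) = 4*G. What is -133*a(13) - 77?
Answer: -6993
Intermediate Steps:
-133*a(13) - 77 = -532*13 - 77 = -133*52 - 77 = -6916 - 77 = -6993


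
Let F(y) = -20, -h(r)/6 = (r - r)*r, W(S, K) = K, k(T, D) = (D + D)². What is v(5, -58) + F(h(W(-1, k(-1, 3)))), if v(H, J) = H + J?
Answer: -73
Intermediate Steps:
k(T, D) = 4*D² (k(T, D) = (2*D)² = 4*D²)
h(r) = 0 (h(r) = -6*(r - r)*r = -0*r = -6*0 = 0)
v(5, -58) + F(h(W(-1, k(-1, 3)))) = (5 - 58) - 20 = -53 - 20 = -73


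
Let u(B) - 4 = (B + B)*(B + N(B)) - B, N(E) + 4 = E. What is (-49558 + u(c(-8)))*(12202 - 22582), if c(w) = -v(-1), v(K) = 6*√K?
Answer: 515865240 - 560520*I ≈ 5.1587e+8 - 5.6052e+5*I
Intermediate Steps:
N(E) = -4 + E
c(w) = -6*I (c(w) = -6*√(-1) = -6*I)
u(B) = 4 - B + 2*B*(-4 + 2*B) (u(B) = 4 + ((B + B)*(B + (-4 + B)) - B) = 4 + ((2*B)*(-4 + 2*B) - B) = 4 + (2*B*(-4 + 2*B) - B) = 4 + (-B + 2*B*(-4 + 2*B)) = 4 - B + 2*B*(-4 + 2*B))
(-49558 + u(c(-8)))*(12202 - 22582) = (-49558 + (4 - (-54)*I + 4*(-6*I)²))*(12202 - 22582) = (-49558 + (4 + 54*I + 4*(-36)))*(-10380) = (-49558 + (4 + 54*I - 144))*(-10380) = (-49558 + (-140 + 54*I))*(-10380) = (-49698 + 54*I)*(-10380) = 515865240 - 560520*I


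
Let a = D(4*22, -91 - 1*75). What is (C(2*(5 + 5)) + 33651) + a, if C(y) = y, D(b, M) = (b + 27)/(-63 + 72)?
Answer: 303154/9 ≈ 33684.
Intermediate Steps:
D(b, M) = 3 + b/9 (D(b, M) = (27 + b)/9 = (27 + b)*(⅑) = 3 + b/9)
a = 115/9 (a = 3 + (4*22)/9 = 3 + (⅑)*88 = 3 + 88/9 = 115/9 ≈ 12.778)
(C(2*(5 + 5)) + 33651) + a = (2*(5 + 5) + 33651) + 115/9 = (2*10 + 33651) + 115/9 = (20 + 33651) + 115/9 = 33671 + 115/9 = 303154/9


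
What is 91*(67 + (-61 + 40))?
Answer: 4186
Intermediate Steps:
91*(67 + (-61 + 40)) = 91*(67 - 21) = 91*46 = 4186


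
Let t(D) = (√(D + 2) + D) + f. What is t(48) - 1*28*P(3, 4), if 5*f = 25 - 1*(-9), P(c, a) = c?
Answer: -146/5 + 5*√2 ≈ -22.129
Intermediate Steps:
f = 34/5 (f = (25 - 1*(-9))/5 = (25 + 9)/5 = (⅕)*34 = 34/5 ≈ 6.8000)
t(D) = 34/5 + D + √(2 + D) (t(D) = (√(D + 2) + D) + 34/5 = (√(2 + D) + D) + 34/5 = (D + √(2 + D)) + 34/5 = 34/5 + D + √(2 + D))
t(48) - 1*28*P(3, 4) = (34/5 + 48 + √(2 + 48)) - 1*28*3 = (34/5 + 48 + √50) - 28*3 = (34/5 + 48 + 5*√2) - 1*84 = (274/5 + 5*√2) - 84 = -146/5 + 5*√2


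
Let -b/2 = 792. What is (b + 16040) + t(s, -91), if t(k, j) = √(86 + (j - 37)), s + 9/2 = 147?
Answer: 14456 + I*√42 ≈ 14456.0 + 6.4807*I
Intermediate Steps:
s = 285/2 (s = -9/2 + 147 = 285/2 ≈ 142.50)
b = -1584 (b = -2*792 = -1584)
t(k, j) = √(49 + j) (t(k, j) = √(86 + (-37 + j)) = √(49 + j))
(b + 16040) + t(s, -91) = (-1584 + 16040) + √(49 - 91) = 14456 + √(-42) = 14456 + I*√42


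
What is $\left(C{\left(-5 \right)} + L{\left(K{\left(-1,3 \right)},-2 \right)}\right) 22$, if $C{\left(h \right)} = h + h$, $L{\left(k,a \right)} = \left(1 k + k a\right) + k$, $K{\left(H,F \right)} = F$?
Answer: $-220$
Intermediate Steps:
$L{\left(k,a \right)} = 2 k + a k$ ($L{\left(k,a \right)} = \left(k + a k\right) + k = 2 k + a k$)
$C{\left(h \right)} = 2 h$
$\left(C{\left(-5 \right)} + L{\left(K{\left(-1,3 \right)},-2 \right)}\right) 22 = \left(2 \left(-5\right) + 3 \left(2 - 2\right)\right) 22 = \left(-10 + 3 \cdot 0\right) 22 = \left(-10 + 0\right) 22 = \left(-10\right) 22 = -220$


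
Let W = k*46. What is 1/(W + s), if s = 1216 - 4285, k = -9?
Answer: -1/3483 ≈ -0.00028711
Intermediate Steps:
s = -3069
W = -414 (W = -9*46 = -414)
1/(W + s) = 1/(-414 - 3069) = 1/(-3483) = -1/3483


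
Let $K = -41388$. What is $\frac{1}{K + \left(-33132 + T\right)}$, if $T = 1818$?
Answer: $- \frac{1}{72702} \approx -1.3755 \cdot 10^{-5}$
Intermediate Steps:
$\frac{1}{K + \left(-33132 + T\right)} = \frac{1}{-41388 + \left(-33132 + 1818\right)} = \frac{1}{-41388 - 31314} = \frac{1}{-72702} = - \frac{1}{72702}$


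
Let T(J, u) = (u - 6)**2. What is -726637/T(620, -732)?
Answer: -726637/544644 ≈ -1.3342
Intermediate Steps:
T(J, u) = (-6 + u)**2
-726637/T(620, -732) = -726637/(-6 - 732)**2 = -726637/((-738)**2) = -726637/544644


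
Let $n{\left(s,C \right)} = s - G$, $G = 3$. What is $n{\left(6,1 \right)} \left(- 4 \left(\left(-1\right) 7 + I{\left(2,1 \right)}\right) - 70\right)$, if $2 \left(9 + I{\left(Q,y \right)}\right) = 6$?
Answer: $-54$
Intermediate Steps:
$I{\left(Q,y \right)} = -6$ ($I{\left(Q,y \right)} = -9 + \frac{1}{2} \cdot 6 = -9 + 3 = -6$)
$n{\left(s,C \right)} = -3 + s$ ($n{\left(s,C \right)} = s - 3 = -3 + s$)
$n{\left(6,1 \right)} \left(- 4 \left(\left(-1\right) 7 + I{\left(2,1 \right)}\right) - 70\right) = \left(-3 + 6\right) \left(- 4 \left(\left(-1\right) 7 - 6\right) - 70\right) = 3 \left(- 4 \left(-7 - 6\right) - 70\right) = 3 \left(\left(-4\right) \left(-13\right) - 70\right) = 3 \left(52 - 70\right) = 3 \left(-18\right) = -54$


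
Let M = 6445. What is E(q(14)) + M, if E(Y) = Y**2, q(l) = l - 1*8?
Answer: 6481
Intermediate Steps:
q(l) = -8 + l (q(l) = l - 8 = -8 + l)
E(q(14)) + M = (-8 + 14)**2 + 6445 = 6**2 + 6445 = 36 + 6445 = 6481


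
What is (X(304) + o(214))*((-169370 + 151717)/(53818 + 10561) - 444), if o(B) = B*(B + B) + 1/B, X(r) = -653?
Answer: -556620624366763/13777106 ≈ -4.0402e+7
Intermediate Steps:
o(B) = 1/B + 2*B**2 (o(B) = B*(2*B) + 1/B = 2*B**2 + 1/B = 1/B + 2*B**2)
(X(304) + o(214))*((-169370 + 151717)/(53818 + 10561) - 444) = (-653 + (1 + 2*214**3)/214)*((-169370 + 151717)/(53818 + 10561) - 444) = (-653 + (1 + 2*9800344)/214)*(-17653/64379 - 444) = (-653 + (1 + 19600688)/214)*(-17653*1/64379 - 444) = (-653 + (1/214)*19600689)*(-17653/64379 - 444) = (-653 + 19600689/214)*(-28601929/64379) = (19460947/214)*(-28601929/64379) = -556620624366763/13777106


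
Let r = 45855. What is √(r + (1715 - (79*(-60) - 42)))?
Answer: 8*√818 ≈ 228.81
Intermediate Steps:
√(r + (1715 - (79*(-60) - 42))) = √(45855 + (1715 - (79*(-60) - 42))) = √(45855 + (1715 - (-4740 - 42))) = √(45855 + (1715 - 1*(-4782))) = √(45855 + (1715 + 4782)) = √(45855 + 6497) = √52352 = 8*√818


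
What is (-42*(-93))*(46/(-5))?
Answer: -179676/5 ≈ -35935.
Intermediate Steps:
(-42*(-93))*(46/(-5)) = 3906*(46*(-⅕)) = 3906*(-46/5) = -179676/5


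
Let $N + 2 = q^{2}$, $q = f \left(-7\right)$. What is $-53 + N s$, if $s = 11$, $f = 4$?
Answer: $8549$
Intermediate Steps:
$q = -28$ ($q = 4 \left(-7\right) = -28$)
$N = 782$ ($N = -2 + \left(-28\right)^{2} = -2 + 784 = 782$)
$-53 + N s = -53 + 782 \cdot 11 = -53 + 8602 = 8549$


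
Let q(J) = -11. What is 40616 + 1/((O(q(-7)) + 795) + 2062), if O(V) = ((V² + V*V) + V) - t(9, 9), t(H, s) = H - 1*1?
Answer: 125097281/3080 ≈ 40616.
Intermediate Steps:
t(H, s) = -1 + H (t(H, s) = H - 1 = -1 + H)
O(V) = -8 + V + 2*V² (O(V) = ((V² + V*V) + V) - (-1 + 9) = ((V² + V²) + V) - 1*8 = (2*V² + V) - 8 = (V + 2*V²) - 8 = -8 + V + 2*V²)
40616 + 1/((O(q(-7)) + 795) + 2062) = 40616 + 1/(((-8 - 11 + 2*(-11)²) + 795) + 2062) = 40616 + 1/(((-8 - 11 + 2*121) + 795) + 2062) = 40616 + 1/(((-8 - 11 + 242) + 795) + 2062) = 40616 + 1/((223 + 795) + 2062) = 40616 + 1/(1018 + 2062) = 40616 + 1/3080 = 125097281/3080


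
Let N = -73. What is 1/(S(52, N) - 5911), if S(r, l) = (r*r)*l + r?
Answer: -1/203251 ≈ -4.9200e-6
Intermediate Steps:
S(r, l) = r + l*r² (S(r, l) = r²*l + r = l*r² + r = r + l*r²)
1/(S(52, N) - 5911) = 1/(52*(1 - 73*52) - 5911) = 1/(52*(1 - 3796) - 5911) = 1/(52*(-3795) - 5911) = 1/(-197340 - 5911) = 1/(-203251) = -1/203251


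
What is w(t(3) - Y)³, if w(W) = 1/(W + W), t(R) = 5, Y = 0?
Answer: 1/1000 ≈ 0.0010000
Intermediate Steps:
w(W) = 1/(2*W)
w(t(3) - Y)³ = (1/(2*(5 - 1*0)))³ = (1/(2*(5 + 0)))³ = ((½)/5)³ = ((½)*(⅕))³ = (⅒)³ = 1/1000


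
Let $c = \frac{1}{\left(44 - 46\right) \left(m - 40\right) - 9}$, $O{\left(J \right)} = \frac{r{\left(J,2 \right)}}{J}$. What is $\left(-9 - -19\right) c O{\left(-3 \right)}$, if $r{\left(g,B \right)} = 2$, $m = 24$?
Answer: $- \frac{20}{69} \approx -0.28986$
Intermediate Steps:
$O{\left(J \right)} = \frac{2}{J}$
$c = \frac{1}{23}$ ($c = \frac{1}{\left(44 - 46\right) \left(24 - 40\right) - 9} = \frac{1}{\left(-2\right) \left(-16\right) - 9} = \frac{1}{32 - 9} = \frac{1}{23} \approx 0.043478$)
$\left(-9 - -19\right) c O{\left(-3 \right)} = \left(-9 - -19\right) \frac{1}{23} \frac{2}{-3} = \left(-9 + 19\right) \frac{1}{23} \cdot 2 \left(- \frac{1}{3}\right) = 10 \cdot \frac{1}{23} \left(- \frac{2}{3}\right) = \frac{10}{23} \left(- \frac{2}{3}\right) = - \frac{20}{69}$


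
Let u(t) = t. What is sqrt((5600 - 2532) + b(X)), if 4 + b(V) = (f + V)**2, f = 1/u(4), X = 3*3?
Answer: sqrt(50393)/4 ≈ 56.121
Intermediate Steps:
X = 9
f = 1/4 ≈ 0.25000
b(V) = -4 + (1/4 + V)**2
sqrt((5600 - 2532) + b(X)) = sqrt((5600 - 2532) + (-4 + (1 + 4*9)**2/16)) = sqrt(3068 + (-4 + (1 + 36)**2/16)) = sqrt(3068 + (-4 + (1/16)*37**2)) = sqrt(3068 + (-4 + (1/16)*1369)) = sqrt(3068 + (-4 + 1369/16)) = sqrt(3068 + 1305/16) = sqrt(50393/16) = sqrt(50393)/4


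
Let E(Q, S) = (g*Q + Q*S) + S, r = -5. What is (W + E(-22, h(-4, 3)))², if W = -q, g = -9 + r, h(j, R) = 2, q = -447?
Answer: 508369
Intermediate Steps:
g = -14 (g = -9 - 5 = -14)
E(Q, S) = S - 14*Q + Q*S (E(Q, S) = (-14*Q + Q*S) + S = S - 14*Q + Q*S)
W = 447 (W = -1*(-447) = 447)
(W + E(-22, h(-4, 3)))² = (447 + (2 - 14*(-22) - 22*2))² = (447 + (2 + 308 - 44))² = (447 + 266)² = 713² = 508369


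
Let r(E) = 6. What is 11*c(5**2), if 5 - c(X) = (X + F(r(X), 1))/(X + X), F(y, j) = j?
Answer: 1232/25 ≈ 49.280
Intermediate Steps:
c(X) = 5 - (1 + X)/(2*X) (c(X) = 5 - (X + 1)/(X + X) = 5 - (1 + X)/(2*X))
11*c(5**2) = 11*((-1 + 9*5**2)/(2*(5**2))) = 11*((1/2)*(-1 + 9*25)/25) = 11*((1/2)*(1/25)*(-1 + 225)) = 11*((1/2)*(1/25)*224) = 11*(112/25) = 1232/25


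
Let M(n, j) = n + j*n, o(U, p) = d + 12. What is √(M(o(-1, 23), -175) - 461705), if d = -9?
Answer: I*√462227 ≈ 679.87*I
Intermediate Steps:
o(U, p) = 3 (o(U, p) = -9 + 12 = 3)
√(M(o(-1, 23), -175) - 461705) = √(3*(1 - 175) - 461705) = √(3*(-174) - 461705) = √(-522 - 461705) = √(-462227) = I*√462227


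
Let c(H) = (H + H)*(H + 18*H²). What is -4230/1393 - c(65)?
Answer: -13783669580/1393 ≈ -9.8950e+6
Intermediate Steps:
c(H) = 2*H*(H + 18*H²) (c(H) = (2*H)*(H + 18*H²) = 2*H*(H + 18*H²))
-4230/1393 - c(65) = -4230/1393 - 65²*(2 + 36*65) = -4230*1/1393 - 4225*(2 + 2340) = -4230/1393 - 4225*2342 = -4230/1393 - 1*9894950 = -4230/1393 - 9894950 = -13783669580/1393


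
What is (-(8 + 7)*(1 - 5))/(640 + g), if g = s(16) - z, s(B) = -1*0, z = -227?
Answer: 20/289 ≈ 0.069204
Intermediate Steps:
s(B) = 0
g = 227 (g = 0 - 1*(-227) = 0 + 227 = 227)
(-(8 + 7)*(1 - 5))/(640 + g) = (-(8 + 7)*(1 - 5))/(640 + 227) = -15*(-4)/867 = -1*(-60)*(1/867) = 60*(1/867) = 20/289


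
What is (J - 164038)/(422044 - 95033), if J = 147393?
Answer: -16645/327011 ≈ -0.050900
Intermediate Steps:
(J - 164038)/(422044 - 95033) = (147393 - 164038)/(422044 - 95033) = -16645/327011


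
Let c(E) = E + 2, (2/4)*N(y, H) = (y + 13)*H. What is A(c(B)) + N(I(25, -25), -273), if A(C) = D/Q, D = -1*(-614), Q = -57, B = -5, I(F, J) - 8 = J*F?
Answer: 18797074/57 ≈ 3.2977e+5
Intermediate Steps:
I(F, J) = 8 + F*J (I(F, J) = 8 + J*F = 8 + F*J)
N(y, H) = 2*H*(13 + y) (N(y, H) = 2*((y + 13)*H) = 2*((13 + y)*H) = 2*(H*(13 + y)) = 2*H*(13 + y))
c(E) = 2 + E
D = 614
A(C) = -614/57 (A(C) = 614/(-57) = 614*(-1/57) = -614/57)
A(c(B)) + N(I(25, -25), -273) = -614/57 + 2*(-273)*(13 + (8 + 25*(-25))) = -614/57 + 2*(-273)*(13 + (8 - 625)) = -614/57 + 2*(-273)*(13 - 617) = -614/57 + 2*(-273)*(-604) = -614/57 + 329784 = 18797074/57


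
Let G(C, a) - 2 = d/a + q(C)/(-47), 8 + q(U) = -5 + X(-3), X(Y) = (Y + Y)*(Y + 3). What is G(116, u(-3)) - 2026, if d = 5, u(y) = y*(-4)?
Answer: -1141145/564 ≈ -2023.3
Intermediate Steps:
u(y) = -4*y
X(Y) = 2*Y*(3 + Y) (X(Y) = (2*Y)*(3 + Y) = 2*Y*(3 + Y))
q(U) = -13 (q(U) = -8 + (-5 + 2*(-3)*(3 - 3)) = -8 + (-5 + 2*(-3)*0) = -8 + (-5 + 0) = -8 - 5 = -13)
G(C, a) = 107/47 + 5/a (G(C, a) = 2 + (5/a - 13/(-47)) = 2 + (5/a - 13*(-1/47)) = 2 + (5/a + 13/47) = 2 + (13/47 + 5/a) = 107/47 + 5/a)
G(116, u(-3)) - 2026 = (107/47 + 5/((-4*(-3)))) - 2026 = (107/47 + 5/12) - 2026 = 1519/564 - 2026 = -1141145/564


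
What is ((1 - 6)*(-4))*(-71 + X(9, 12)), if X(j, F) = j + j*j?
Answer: 380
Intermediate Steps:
X(j, F) = j + j²
((1 - 6)*(-4))*(-71 + X(9, 12)) = ((1 - 6)*(-4))*(-71 + 9*(1 + 9)) = (-5*(-4))*(-71 + 9*10) = 20*(-71 + 90) = 20*19 = 380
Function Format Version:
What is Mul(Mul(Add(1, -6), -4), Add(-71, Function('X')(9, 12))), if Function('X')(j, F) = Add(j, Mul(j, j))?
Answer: 380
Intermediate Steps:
Function('X')(j, F) = Add(j, Pow(j, 2))
Mul(Mul(Add(1, -6), -4), Add(-71, Function('X')(9, 12))) = Mul(Mul(Add(1, -6), -4), Add(-71, Mul(9, Add(1, 9)))) = Mul(Mul(-5, -4), Add(-71, Mul(9, 10))) = Mul(20, Add(-71, 90)) = Mul(20, 19) = 380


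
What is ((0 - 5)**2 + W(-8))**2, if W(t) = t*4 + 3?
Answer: 16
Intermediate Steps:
W(t) = 3 + 4*t (W(t) = 4*t + 3 = 3 + 4*t)
((0 - 5)**2 + W(-8))**2 = ((0 - 5)**2 + (3 + 4*(-8)))**2 = ((-5)**2 + (3 - 32))**2 = (25 - 29)**2 = (-4)**2 = 16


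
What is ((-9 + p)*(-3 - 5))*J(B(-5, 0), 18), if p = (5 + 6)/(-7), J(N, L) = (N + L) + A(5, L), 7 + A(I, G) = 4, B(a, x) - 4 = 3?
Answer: 13024/7 ≈ 1860.6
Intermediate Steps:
B(a, x) = 7 (B(a, x) = 4 + 3 = 7)
A(I, G) = -3 (A(I, G) = -7 + 4 = -3)
J(N, L) = -3 + L + N (J(N, L) = (N + L) - 3 = (L + N) - 3 = -3 + L + N)
p = -11/7 (p = 11*(-⅐) = -11/7 ≈ -1.5714)
((-9 + p)*(-3 - 5))*J(B(-5, 0), 18) = ((-9 - 11/7)*(-3 - 5))*(-3 + 18 + 7) = -74/7*(-8)*22 = (592/7)*22 = 13024/7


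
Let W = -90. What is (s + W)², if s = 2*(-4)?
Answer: 9604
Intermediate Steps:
s = -8
(s + W)² = (-8 - 90)² = (-98)² = 9604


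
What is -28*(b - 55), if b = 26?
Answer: 812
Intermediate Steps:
-28*(b - 55) = -28*(26 - 55) = -28*(-29) = 812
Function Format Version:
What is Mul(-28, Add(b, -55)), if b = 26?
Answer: 812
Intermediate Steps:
Mul(-28, Add(b, -55)) = Mul(-28, Add(26, -55)) = Mul(-28, -29) = 812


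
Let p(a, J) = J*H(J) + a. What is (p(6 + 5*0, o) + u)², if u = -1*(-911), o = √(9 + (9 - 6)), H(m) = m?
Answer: 863041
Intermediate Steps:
o = 2*√3 (o = √(9 + 3) = √12 = 2*√3 ≈ 3.4641)
p(a, J) = a + J² (p(a, J) = J*J + a = J² + a = a + J²)
u = 911
(p(6 + 5*0, o) + u)² = (((6 + 5*0) + (2*√3)²) + 911)² = (((6 + 0) + 12) + 911)² = ((6 + 12) + 911)² = (18 + 911)² = 929² = 863041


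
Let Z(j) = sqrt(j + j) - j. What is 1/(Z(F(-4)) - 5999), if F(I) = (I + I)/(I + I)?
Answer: -3000/17999999 - sqrt(2)/35999998 ≈ -0.00016671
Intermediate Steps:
F(I) = 1 (F(I) = (2*I)/((2*I)) = (2*I)*(1/(2*I)) = 1)
Z(j) = -j + sqrt(2)*sqrt(j) (Z(j) = sqrt(2*j) - j = sqrt(2)*sqrt(j) - j = -j + sqrt(2)*sqrt(j))
1/(Z(F(-4)) - 5999) = 1/((-1*1 + sqrt(2)*sqrt(1)) - 5999) = 1/((-1 + sqrt(2)*1) - 5999) = 1/((-1 + sqrt(2)) - 5999) = 1/(-6000 + sqrt(2))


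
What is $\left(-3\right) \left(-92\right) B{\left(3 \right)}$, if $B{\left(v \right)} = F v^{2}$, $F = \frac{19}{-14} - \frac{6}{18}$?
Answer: $- \frac{29394}{7} \approx -4199.1$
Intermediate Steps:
$F = - \frac{71}{42}$ ($F = 19 \left(- \frac{1}{14}\right) - \frac{1}{3} = - \frac{19}{14} - \frac{1}{3} = - \frac{71}{42} \approx -1.6905$)
$B{\left(v \right)} = - \frac{71 v^{2}}{42}$
$\left(-3\right) \left(-92\right) B{\left(3 \right)} = \left(-3\right) \left(-92\right) \left(- \frac{71 \cdot 3^{2}}{42}\right) = 276 \left(\left(- \frac{71}{42}\right) 9\right) = 276 \left(- \frac{213}{14}\right) = - \frac{29394}{7}$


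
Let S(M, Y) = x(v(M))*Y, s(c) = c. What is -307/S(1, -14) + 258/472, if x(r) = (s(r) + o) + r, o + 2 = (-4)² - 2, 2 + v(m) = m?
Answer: 5657/2065 ≈ 2.7395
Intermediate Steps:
v(m) = -2 + m
o = 12 (o = -2 + ((-4)² - 2) = -2 + (16 - 2) = -2 + 14 = 12)
x(r) = 12 + 2*r (x(r) = (r + 12) + r = (12 + r) + r = 12 + 2*r)
S(M, Y) = Y*(8 + 2*M) (S(M, Y) = (12 + 2*(-2 + M))*Y = (12 + (-4 + 2*M))*Y = (8 + 2*M)*Y = Y*(8 + 2*M))
-307/S(1, -14) + 258/472 = -307*(-1/(28*(4 + 1))) + 258/472 = -307/(2*(-14)*5) + 258*(1/472) = -307/(-140) + 129/236 = -307*(-1/140) + 129/236 = 307/140 + 129/236 = 5657/2065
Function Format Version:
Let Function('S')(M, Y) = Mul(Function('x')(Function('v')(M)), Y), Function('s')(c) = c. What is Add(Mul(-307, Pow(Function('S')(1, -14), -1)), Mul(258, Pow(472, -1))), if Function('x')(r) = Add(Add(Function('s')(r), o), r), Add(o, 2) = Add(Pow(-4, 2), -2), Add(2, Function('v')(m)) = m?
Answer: Rational(5657, 2065) ≈ 2.7395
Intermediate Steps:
Function('v')(m) = Add(-2, m)
o = 12 (o = Add(-2, Add(Pow(-4, 2), -2)) = Add(-2, Add(16, -2)) = Add(-2, 14) = 12)
Function('x')(r) = Add(12, Mul(2, r)) (Function('x')(r) = Add(Add(r, 12), r) = Add(Add(12, r), r) = Add(12, Mul(2, r)))
Function('S')(M, Y) = Mul(Y, Add(8, Mul(2, M))) (Function('S')(M, Y) = Mul(Add(12, Mul(2, Add(-2, M))), Y) = Mul(Add(12, Add(-4, Mul(2, M))), Y) = Mul(Add(8, Mul(2, M)), Y) = Mul(Y, Add(8, Mul(2, M))))
Add(Mul(-307, Pow(Function('S')(1, -14), -1)), Mul(258, Pow(472, -1))) = Add(Mul(-307, Pow(Mul(2, -14, Add(4, 1)), -1)), Mul(258, Pow(472, -1))) = Add(Mul(-307, Pow(Mul(2, -14, 5), -1)), Mul(258, Rational(1, 472))) = Add(Mul(-307, Pow(-140, -1)), Rational(129, 236)) = Add(Mul(-307, Rational(-1, 140)), Rational(129, 236)) = Add(Rational(307, 140), Rational(129, 236)) = Rational(5657, 2065)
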